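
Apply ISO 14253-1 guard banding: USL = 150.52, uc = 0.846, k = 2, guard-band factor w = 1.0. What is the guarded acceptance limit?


U = k * uc = 2 * 0.846 = 1.692
guard band g = w * U = 1.0 * 1.692 = 1.692
AL = USL - g = 150.52 - 1.692
AL = 148.8280

148.8280


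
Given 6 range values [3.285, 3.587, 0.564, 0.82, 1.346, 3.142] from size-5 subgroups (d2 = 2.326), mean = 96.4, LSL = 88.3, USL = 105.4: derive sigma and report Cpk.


R_bar = (3.285 + 3.587 + 0.564 + 0.82 + 1.346 + 3.142) / 6 = 2.124
sigma = R_bar / d2 = 2.124 / 2.326 = 0.91315563
Cp = (USL - LSL)/(6*sigma) = (105.4 - 88.3)/(6*0.91315563) = 3.1210
Cpu = (105.4 - 96.4)/(3*0.91315563) = 3.2853
Cpl = (96.4 - 88.3)/(3*0.91315563) = 2.9568
Cpk = min(Cpu, Cpl) = 2.9568

2.9568


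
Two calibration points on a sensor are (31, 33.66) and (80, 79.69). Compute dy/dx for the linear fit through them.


slope = (y2 - y1) / (x2 - x1)
= (79.69 - 33.66) / (80 - 31)
= 46.0300 / 49
= 0.9394

0.9394


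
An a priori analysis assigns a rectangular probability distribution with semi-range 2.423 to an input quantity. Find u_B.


u_B = half_width / sqrt(3)
u_B = 2.423 / 1.7320508
u_B = 1.3989

1.3989


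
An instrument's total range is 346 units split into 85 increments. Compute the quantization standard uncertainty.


resolution = range / divisions
resolution = 346 / 85 = 4.0705882
u_res = resolution / (2*sqrt(3))
u_res = 4.0705882 / 3.4641016
u_res = 1.1751

1.1751


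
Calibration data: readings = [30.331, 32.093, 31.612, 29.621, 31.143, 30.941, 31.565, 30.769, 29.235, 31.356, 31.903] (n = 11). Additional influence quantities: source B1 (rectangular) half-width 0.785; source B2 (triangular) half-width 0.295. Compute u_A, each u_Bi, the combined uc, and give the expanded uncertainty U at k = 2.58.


mean = (30.331 + 32.093 + 31.612 + 29.621 + 31.143 + 30.941 + 31.565 + 30.769 + 29.235 + 31.356 + 31.903) / 11 = 30.96081818
s = sqrt(sum((x - mean)^2)/(n-1)) = 0.91407842
u_A = s / sqrt(n) = 0.91407842 / sqrt(11) = 0.27560501
u_B1 = 0.785 / sqrt(3) = 0.45321996
u_B2 = 0.295 / sqrt(6) = 0.12043325
uc = sqrt(0.27560501^2 + 0.45321996^2 + 0.12043325^2) = 0.54393991
U = k * uc = 2.58 * 0.54393991
U = 1.4034

1.4034


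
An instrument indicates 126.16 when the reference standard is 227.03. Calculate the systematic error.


Systematic error = measured - true
= 126.16 - 227.03
= -100.8700

-100.8700


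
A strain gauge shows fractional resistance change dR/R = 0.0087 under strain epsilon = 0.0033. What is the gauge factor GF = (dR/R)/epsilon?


GF = (dR/R) / epsilon
= 0.0087 / 0.0033
= 2.6364

2.6364


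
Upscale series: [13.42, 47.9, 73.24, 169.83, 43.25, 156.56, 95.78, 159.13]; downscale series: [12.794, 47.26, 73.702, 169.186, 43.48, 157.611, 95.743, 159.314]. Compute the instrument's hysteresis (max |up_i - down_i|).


|13.42 - 12.794| = 0.6260
|47.9 - 47.26| = 0.6400
|73.24 - 73.702| = 0.4620
|169.83 - 169.186| = 0.6440
|43.25 - 43.48| = 0.2300
|156.56 - 157.611| = 1.0510
|95.78 - 95.743| = 0.0370
|159.13 - 159.314| = 0.1840
hysteresis = max(diffs) = 1.0510

1.0510


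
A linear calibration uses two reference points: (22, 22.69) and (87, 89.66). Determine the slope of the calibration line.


slope = (y2 - y1) / (x2 - x1)
= (89.66 - 22.69) / (87 - 22)
= 66.9700 / 65
= 1.0303

1.0303


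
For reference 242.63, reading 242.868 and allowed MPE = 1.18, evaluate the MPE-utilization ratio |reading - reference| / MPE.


e = indication - reference = 242.868 - 242.63 = 0.2380
|e| = 0.2380
ratio = |e| / MPE = 0.2380 / 1.18
ratio = 0.2017

0.2017


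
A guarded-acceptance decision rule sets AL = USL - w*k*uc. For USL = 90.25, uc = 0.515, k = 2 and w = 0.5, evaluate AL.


U = k * uc = 2 * 0.515 = 1.03
guard band g = w * U = 0.5 * 1.03 = 0.515
AL = USL - g = 90.25 - 0.515
AL = 89.7350

89.7350


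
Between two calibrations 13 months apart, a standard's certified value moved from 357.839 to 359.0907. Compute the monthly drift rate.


rate = (v2 - v1) / months
= (359.0907 - 357.839) / 13
= 1.2517 / 13
= 0.0963

0.0963


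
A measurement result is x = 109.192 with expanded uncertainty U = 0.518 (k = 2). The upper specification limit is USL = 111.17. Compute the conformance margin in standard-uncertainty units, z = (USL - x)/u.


u = U / k = 0.518 / 2 = 0.259
margin = |USL - x| = |111.17 - 109.192| = 1.978
z = margin / u = 1.978 / 0.259
z = 7.6371

7.6371


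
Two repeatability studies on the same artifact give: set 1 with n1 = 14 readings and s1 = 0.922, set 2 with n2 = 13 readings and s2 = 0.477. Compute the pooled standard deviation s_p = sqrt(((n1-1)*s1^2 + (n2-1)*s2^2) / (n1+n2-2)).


s_p = sqrt(((n1-1)*s1^2 + (n2-1)*s2^2) / (n1+n2-2))
numerator = (14-1)*0.922^2 + (13-1)*0.477^2 = 11.051092 + 2.730348 = 13.78144
denominator = 14 + 13 - 2 = 25
s_p^2 = 13.78144 / 25 = 0.5512576
s_p = sqrt(0.5512576) = 0.7425

0.7425


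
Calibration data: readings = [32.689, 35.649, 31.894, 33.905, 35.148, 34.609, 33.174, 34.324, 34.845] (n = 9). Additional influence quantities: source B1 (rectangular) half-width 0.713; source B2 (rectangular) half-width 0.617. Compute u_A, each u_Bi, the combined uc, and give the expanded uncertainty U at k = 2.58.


mean = (32.689 + 35.649 + 31.894 + 33.905 + 35.148 + 34.609 + 33.174 + 34.324 + 34.845) / 9 = 34.02633333
s = sqrt(sum((x - mean)^2)/(n-1)) = 1.2281085
u_A = s / sqrt(n) = 1.2281085 / sqrt(9) = 0.4093695
u_B1 = 0.713 / sqrt(3) = 0.41165074
u_B2 = 0.617 / sqrt(3) = 0.35622512
uc = sqrt(0.4093695^2 + 0.41165074^2 + 0.35622512^2) = 0.68112852
U = k * uc = 2.58 * 0.68112852
U = 1.7573

1.7573


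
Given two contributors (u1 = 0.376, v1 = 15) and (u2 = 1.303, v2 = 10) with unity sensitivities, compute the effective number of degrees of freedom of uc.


uc = sqrt(u1^2 + u2^2) = sqrt(0.376^2 + 1.303^2) = 1.3561656
v_eff = uc^4 / (u1^4/v1 + u2^4/v2)
= 1.3561656^4 / (0.376^4/15 + 1.303^4/10)
= 3.382602 / 0.28958802
v_eff = 11.6807

11.6807


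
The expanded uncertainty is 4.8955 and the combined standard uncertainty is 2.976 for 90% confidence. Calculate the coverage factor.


k = U / uc
k = 4.8955 / 2.976
k = 1.645

1.645


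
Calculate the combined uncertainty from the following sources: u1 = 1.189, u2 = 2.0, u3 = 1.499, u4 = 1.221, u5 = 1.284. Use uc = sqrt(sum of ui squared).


uc = sqrt(1.189^2 + 2.0^2 + 1.499^2 + 1.221^2 + 1.284^2)
uc = sqrt(10.800219)
uc = 3.2864

3.2864


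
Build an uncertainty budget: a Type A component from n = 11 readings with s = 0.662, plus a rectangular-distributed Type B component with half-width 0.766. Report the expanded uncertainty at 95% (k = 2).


u_A = s / sqrt(n) = 0.662 / sqrt(11) = 0.19960051
u_B = half_width / sqrt(3) = 0.766 / sqrt(3) = 0.44225031
uc = sqrt(u_A^2 + u_B^2) = sqrt(0.19960051^2 + 0.44225031^2) = 0.48520686
U = k * uc = 2 * 0.48520686
U = 0.9704

0.9704


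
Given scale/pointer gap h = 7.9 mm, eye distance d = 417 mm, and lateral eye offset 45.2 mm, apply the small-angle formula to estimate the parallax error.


error = h * offset / d
= 7.9 * 45.2 / 417
= 0.8563

0.8563


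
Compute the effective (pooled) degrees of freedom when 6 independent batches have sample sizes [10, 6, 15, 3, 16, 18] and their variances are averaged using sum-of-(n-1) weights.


nu = sum_i (n_i - 1)
nu = ((10 - 1) + (6 - 1) + (15 - 1) + (3 - 1) + (16 - 1) + (18 - 1))
nu = 9 + 5 + 14 + 2 + 15 + 17
nu = 62

62


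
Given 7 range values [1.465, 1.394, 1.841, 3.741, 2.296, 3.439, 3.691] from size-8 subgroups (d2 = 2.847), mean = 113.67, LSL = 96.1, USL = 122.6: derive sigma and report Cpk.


R_bar = (1.465 + 1.394 + 1.841 + 3.741 + 2.296 + 3.439 + 3.691) / 7 = 2.5524286
sigma = R_bar / d2 = 2.5524286 / 2.847 = 0.8965327
Cp = (USL - LSL)/(6*sigma) = (122.6 - 96.1)/(6*0.8965327) = 4.9264
Cpu = (122.6 - 113.67)/(3*0.8965327) = 3.3202
Cpl = (113.67 - 96.1)/(3*0.8965327) = 6.5326
Cpk = min(Cpu, Cpl) = 3.3202

3.3202


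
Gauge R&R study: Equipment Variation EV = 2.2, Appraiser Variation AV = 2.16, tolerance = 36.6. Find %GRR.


GRR = sqrt(EV^2 + AV^2) = sqrt(2.2^2 + 2.16^2) = 3.0831153
%GRR = GRR / tol * 100 = 3.0831153 / 36.6 * 100
%GRR = 8.4238

8.4238


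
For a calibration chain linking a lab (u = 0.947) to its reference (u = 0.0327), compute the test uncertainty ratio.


TUR = u_lab / u_ref
= 0.947 / 0.0327
= 28.9602

28.9602


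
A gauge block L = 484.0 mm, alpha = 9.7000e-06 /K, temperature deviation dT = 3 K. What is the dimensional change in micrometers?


dL = L * alpha * dT
= 484.0 * 9.7000e-06 * 3
= 0.0140844 mm
dL_um = 0.0140844 * 1000 = 14.0844 um

14.0844


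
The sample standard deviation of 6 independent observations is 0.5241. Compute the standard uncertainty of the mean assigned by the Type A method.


u_A = s / sqrt(n)
u_A = 0.5241 / sqrt(6)
u_A = 0.5241 / 2.4494897
u_A = 0.2140

0.2140


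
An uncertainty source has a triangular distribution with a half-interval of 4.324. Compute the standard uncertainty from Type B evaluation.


u_B = half_width / sqrt(6)
u_B = 4.324 / 2.4494897
u_B = 1.7653

1.7653


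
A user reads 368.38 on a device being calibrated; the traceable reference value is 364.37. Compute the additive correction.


Correction = standard - reading
= 364.37 - 368.38
= -4.0100

-4.0100


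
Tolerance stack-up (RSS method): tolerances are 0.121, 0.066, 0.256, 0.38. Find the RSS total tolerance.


RSS = sqrt(0.121^2 + 0.066^2 + 0.256^2 + 0.38^2)
= sqrt(0.228933)
= 0.4785

0.4785


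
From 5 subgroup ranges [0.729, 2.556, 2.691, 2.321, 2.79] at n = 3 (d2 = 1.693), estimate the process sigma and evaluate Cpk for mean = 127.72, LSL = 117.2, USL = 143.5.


R_bar = (0.729 + 2.556 + 2.691 + 2.321 + 2.79) / 5 = 2.2174
sigma = R_bar / d2 = 2.2174 / 1.693 = 1.309746
Cp = (USL - LSL)/(6*sigma) = (143.5 - 117.2)/(6*1.309746) = 3.3467
Cpu = (143.5 - 127.72)/(3*1.309746) = 4.0160
Cpl = (127.72 - 117.2)/(3*1.309746) = 2.6774
Cpk = min(Cpu, Cpl) = 2.6774

2.6774


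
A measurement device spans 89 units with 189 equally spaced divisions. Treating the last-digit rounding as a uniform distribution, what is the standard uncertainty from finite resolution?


resolution = range / divisions
resolution = 89 / 189 = 0.47089947
u_res = resolution / (2*sqrt(3))
u_res = 0.47089947 / 3.4641016
u_res = 0.1359

0.1359


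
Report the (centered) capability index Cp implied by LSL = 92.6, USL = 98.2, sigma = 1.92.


Cp = (USL - LSL) / (6 * sigma)
= (98.2 - 92.6) / (6 * 1.92)
= 5.6000 / 11.5200
= 0.4861

0.4861


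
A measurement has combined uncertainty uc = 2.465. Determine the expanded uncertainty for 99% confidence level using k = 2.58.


U = k * uc
U = 2.58 * 2.465
U = 6.3597

6.3597


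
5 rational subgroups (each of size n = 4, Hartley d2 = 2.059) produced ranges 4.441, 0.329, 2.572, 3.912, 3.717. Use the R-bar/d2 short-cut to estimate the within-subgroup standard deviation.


R_bar = (4.441 + 0.329 + 2.572 + 3.912 + 3.717) / 5
R_bar = 14.971 / 5 = 2.9942
sigma_hat = R_bar / d2 = 2.9942 / 2.059 = 1.4542

1.4542


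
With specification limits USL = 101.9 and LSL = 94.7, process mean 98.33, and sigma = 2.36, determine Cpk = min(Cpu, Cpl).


Cpu = (USL - mean) / (3*sigma) = (101.9 - 98.33) / (3*2.36) = 0.5042
Cpl = (mean - LSL) / (3*sigma) = (98.33 - 94.7) / (3*2.36) = 0.5127
Cpk = min(Cpu, Cpl) = 0.5042

0.5042


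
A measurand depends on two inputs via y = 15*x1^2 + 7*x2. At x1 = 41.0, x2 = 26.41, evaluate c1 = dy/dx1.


y = 15*x1^2 + 7*x2
dy/dx1 = 2*15*x1
Evaluate at x1 = 41.0: c1 = 30 * 41.0
c1 = 1230.0000

1230.0000


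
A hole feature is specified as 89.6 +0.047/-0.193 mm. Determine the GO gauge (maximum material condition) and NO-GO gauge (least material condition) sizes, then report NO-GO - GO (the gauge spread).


GO = nominal - lower_tol (smallest hole = maximum material condition)
GO = 89.6 - 0.193 = 89.407
NO-GO = nominal + upper_tol (largest hole = least material condition)
NO-GO = 89.6 + 0.047 = 89.647
spread = NO-GO - GO = 89.647 - 89.407 = 0.2400

0.2400


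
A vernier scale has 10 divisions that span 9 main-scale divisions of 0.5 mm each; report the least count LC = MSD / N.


LC = MSD / n_div
= 0.5 / 10
= 0.0500

0.0500


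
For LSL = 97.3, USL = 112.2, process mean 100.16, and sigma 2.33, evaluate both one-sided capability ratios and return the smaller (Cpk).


Cpu = (USL - mean) / (3*sigma) = (112.2 - 100.16) / (3*2.33) = 1.7225
Cpl = (mean - LSL) / (3*sigma) = (100.16 - 97.3) / (3*2.33) = 0.4092
Cpk = min(Cpu, Cpl) = 0.4092

0.4092


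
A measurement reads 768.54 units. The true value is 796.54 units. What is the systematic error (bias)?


Systematic error = measured - true
= 768.54 - 796.54
= -28.0000

-28.0000


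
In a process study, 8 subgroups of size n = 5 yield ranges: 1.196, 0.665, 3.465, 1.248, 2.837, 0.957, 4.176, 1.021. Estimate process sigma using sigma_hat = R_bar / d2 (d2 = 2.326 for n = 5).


R_bar = (1.196 + 0.665 + 3.465 + 1.248 + 2.837 + 0.957 + 4.176 + 1.021) / 8
R_bar = 15.565 / 8 = 1.945625
sigma_hat = R_bar / d2 = 1.945625 / 2.326 = 0.8365

0.8365


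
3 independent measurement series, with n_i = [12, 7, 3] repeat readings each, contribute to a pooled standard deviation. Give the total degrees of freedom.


nu = sum_i (n_i - 1)
nu = ((12 - 1) + (7 - 1) + (3 - 1))
nu = 11 + 6 + 2
nu = 19

19


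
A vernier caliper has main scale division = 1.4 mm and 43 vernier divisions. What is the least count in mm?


LC = MSD / n_div
= 1.4 / 43
= 0.0326

0.0326


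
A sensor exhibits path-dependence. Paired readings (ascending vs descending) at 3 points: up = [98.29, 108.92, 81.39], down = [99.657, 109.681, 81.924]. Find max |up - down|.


|98.29 - 99.657| = 1.3670
|108.92 - 109.681| = 0.7610
|81.39 - 81.924| = 0.5340
hysteresis = max(diffs) = 1.3670

1.3670


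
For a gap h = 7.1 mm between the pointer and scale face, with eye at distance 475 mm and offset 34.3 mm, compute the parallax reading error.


error = h * offset / d
= 7.1 * 34.3 / 475
= 0.5127

0.5127


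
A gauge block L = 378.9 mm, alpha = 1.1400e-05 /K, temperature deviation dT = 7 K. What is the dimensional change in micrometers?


dL = L * alpha * dT
= 378.9 * 1.1400e-05 * 7
= 0.0302362 mm
dL_um = 0.0302362 * 1000 = 30.2362 um

30.2362


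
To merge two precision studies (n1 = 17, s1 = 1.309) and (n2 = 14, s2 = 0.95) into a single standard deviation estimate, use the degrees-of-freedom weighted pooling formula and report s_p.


s_p = sqrt(((n1-1)*s1^2 + (n2-1)*s2^2) / (n1+n2-2))
numerator = (17-1)*1.309^2 + (14-1)*0.95^2 = 27.415696 + 11.7325 = 39.148196
denominator = 17 + 14 - 2 = 29
s_p^2 = 39.148196 / 29 = 1.3499378
s_p = sqrt(1.3499378) = 1.1619

1.1619


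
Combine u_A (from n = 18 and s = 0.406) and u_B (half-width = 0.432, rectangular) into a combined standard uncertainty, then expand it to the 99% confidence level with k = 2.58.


u_A = s / sqrt(n) = 0.406 / sqrt(18) = 0.095695118
u_B = half_width / sqrt(3) = 0.432 / sqrt(3) = 0.24941532
uc = sqrt(u_A^2 + u_B^2) = sqrt(0.095695118^2 + 0.24941532^2) = 0.26714333
U = k * uc = 2.58 * 0.26714333
U = 0.6892

0.6892


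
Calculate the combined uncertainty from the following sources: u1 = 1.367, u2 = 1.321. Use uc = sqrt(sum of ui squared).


uc = sqrt(1.367^2 + 1.321^2)
uc = sqrt(3.61373)
uc = 1.9010

1.9010


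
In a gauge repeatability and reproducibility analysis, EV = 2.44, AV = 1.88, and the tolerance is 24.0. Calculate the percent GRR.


GRR = sqrt(EV^2 + AV^2) = sqrt(2.44^2 + 1.88^2) = 3.0802597
%GRR = GRR / tol * 100 = 3.0802597 / 24.0 * 100
%GRR = 12.8344

12.8344


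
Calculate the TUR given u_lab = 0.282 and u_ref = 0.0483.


TUR = u_lab / u_ref
= 0.282 / 0.0483
= 5.8385

5.8385


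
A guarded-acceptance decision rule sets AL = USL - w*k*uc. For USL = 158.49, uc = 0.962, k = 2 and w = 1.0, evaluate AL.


U = k * uc = 2 * 0.962 = 1.924
guard band g = w * U = 1.0 * 1.924 = 1.924
AL = USL - g = 158.49 - 1.924
AL = 156.5660

156.5660


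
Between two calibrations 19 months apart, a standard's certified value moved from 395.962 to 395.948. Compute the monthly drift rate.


rate = (v2 - v1) / months
= (395.948 - 395.962) / 19
= -0.0140 / 19
= -7.3684e-04

-7.3684e-04


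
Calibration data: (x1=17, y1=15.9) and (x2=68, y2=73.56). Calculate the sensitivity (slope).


slope = (y2 - y1) / (x2 - x1)
= (73.56 - 15.9) / (68 - 17)
= 57.6600 / 51
= 1.1306

1.1306


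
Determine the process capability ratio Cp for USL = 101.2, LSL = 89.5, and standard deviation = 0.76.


Cp = (USL - LSL) / (6 * sigma)
= (101.2 - 89.5) / (6 * 0.76)
= 11.7000 / 4.5600
= 2.5658

2.5658


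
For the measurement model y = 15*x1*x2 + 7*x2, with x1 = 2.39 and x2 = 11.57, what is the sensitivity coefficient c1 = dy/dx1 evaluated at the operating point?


y = 15*x1*x2 + 7*x2
dy/dx1 = 15*x2
Evaluate at x2 = 11.57: c1 = 15 * 11.57
c1 = 173.5500

173.5500


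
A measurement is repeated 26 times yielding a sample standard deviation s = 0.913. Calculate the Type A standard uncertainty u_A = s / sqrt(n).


u_A = s / sqrt(n)
u_A = 0.913 / sqrt(26)
u_A = 0.913 / 5.0990195
u_A = 0.1791

0.1791


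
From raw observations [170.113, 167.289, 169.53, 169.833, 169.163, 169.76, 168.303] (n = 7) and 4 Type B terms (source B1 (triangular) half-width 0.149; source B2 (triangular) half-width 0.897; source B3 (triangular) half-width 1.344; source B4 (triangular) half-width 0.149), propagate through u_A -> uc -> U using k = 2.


mean = (170.113 + 167.289 + 169.53 + 169.833 + 169.163 + 169.76 + 168.303) / 7 = 169.1415714
s = sqrt(sum((x - mean)^2)/(n-1)) = 1.0075349
u_A = s / sqrt(n) = 1.0075349 / sqrt(7) = 0.3808124
u_B1 = 0.149 / sqrt(6) = 0.060828995
u_B2 = 0.897 / sqrt(6) = 0.36619872
u_B3 = 1.344 / sqrt(6) = 0.5486857
u_B4 = 0.149 / sqrt(6) = 0.060828995
uc = sqrt(0.3808124^2 + 0.060828995^2 + 0.36619872^2 + 0.5486857^2 + 0.060828995^2) = 0.76653501
U = k * uc = 2 * 0.76653501
U = 1.5331

1.5331


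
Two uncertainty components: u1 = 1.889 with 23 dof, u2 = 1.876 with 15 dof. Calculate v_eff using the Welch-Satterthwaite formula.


uc = sqrt(u1^2 + u2^2) = sqrt(1.889^2 + 1.876^2) = 2.6622729
v_eff = uc^4 / (u1^4/v1 + u2^4/v2)
= 2.6622729^4 / (1.889^4/23 + 1.876^4/15)
= 50.235449 / 1.3793388
v_eff = 36.4199

36.4199


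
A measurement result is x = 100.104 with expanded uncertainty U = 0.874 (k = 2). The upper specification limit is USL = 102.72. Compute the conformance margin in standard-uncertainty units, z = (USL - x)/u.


u = U / k = 0.874 / 2 = 0.437
margin = |USL - x| = |102.72 - 100.104| = 2.616
z = margin / u = 2.616 / 0.437
z = 5.9863

5.9863


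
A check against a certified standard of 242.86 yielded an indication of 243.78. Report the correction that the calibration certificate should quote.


Correction = standard - reading
= 242.86 - 243.78
= -0.9200

-0.9200


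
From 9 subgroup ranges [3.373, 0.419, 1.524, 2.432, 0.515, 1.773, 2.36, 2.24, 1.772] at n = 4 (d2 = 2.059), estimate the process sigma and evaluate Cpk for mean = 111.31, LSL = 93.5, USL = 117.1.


R_bar = (3.373 + 0.419 + 1.524 + 2.432 + 0.515 + 1.773 + 2.36 + 2.24 + 1.772) / 9 = 1.8231111
sigma = R_bar / d2 = 1.8231111 / 2.059 = 0.88543521
Cp = (USL - LSL)/(6*sigma) = (117.1 - 93.5)/(6*0.88543521) = 4.4423
Cpu = (117.1 - 111.31)/(3*0.88543521) = 2.1797
Cpl = (111.31 - 93.5)/(3*0.88543521) = 6.7048
Cpk = min(Cpu, Cpl) = 2.1797

2.1797


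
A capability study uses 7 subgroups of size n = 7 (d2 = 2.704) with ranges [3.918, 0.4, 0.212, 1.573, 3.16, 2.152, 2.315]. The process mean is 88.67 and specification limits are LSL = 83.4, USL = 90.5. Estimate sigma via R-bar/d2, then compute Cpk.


R_bar = (3.918 + 0.4 + 0.212 + 1.573 + 3.16 + 2.152 + 2.315) / 7 = 1.9614286
sigma = R_bar / d2 = 1.9614286 / 2.704 = 0.7253804
Cp = (USL - LSL)/(6*sigma) = (90.5 - 83.4)/(6*0.7253804) = 1.6313
Cpu = (90.5 - 88.67)/(3*0.7253804) = 0.8409
Cpl = (88.67 - 83.4)/(3*0.7253804) = 2.4217
Cpk = min(Cpu, Cpl) = 0.8409

0.8409


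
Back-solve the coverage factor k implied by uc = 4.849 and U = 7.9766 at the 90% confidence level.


k = U / uc
k = 7.9766 / 4.849
k = 1.645

1.645


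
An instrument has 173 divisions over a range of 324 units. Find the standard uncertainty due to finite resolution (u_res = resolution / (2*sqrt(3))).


resolution = range / divisions
resolution = 324 / 173 = 1.8728324
u_res = resolution / (2*sqrt(3))
u_res = 1.8728324 / 3.4641016
u_res = 0.5406

0.5406


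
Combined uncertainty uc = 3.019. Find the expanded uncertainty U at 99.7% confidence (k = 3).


U = k * uc
U = 3 * 3.019
U = 9.0570

9.0570


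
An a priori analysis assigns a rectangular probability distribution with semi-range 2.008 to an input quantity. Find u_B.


u_B = half_width / sqrt(3)
u_B = 2.008 / 1.7320508
u_B = 1.1593

1.1593


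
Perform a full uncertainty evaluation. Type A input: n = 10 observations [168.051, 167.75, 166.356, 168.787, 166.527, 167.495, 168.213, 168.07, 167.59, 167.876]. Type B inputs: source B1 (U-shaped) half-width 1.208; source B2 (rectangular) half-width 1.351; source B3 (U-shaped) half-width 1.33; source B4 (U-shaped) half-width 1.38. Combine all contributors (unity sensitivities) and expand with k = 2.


mean = (168.051 + 167.75 + 166.356 + 168.787 + 166.527 + 167.495 + 168.213 + 168.07 + 167.59 + 167.876) / 10 = 167.6715
s = sqrt(sum((x - mean)^2)/(n-1)) = 0.74286102
u_A = s / sqrt(n) = 0.74286102 / sqrt(10) = 0.23491328
u_B1 = 1.208 / sqrt(2) = 0.85418499
u_B2 = 1.351 / sqrt(3) = 0.78000021
u_B3 = 1.33 / sqrt(2) = 0.94045202
u_B4 = 1.38 / sqrt(2) = 0.97580736
uc = sqrt(0.23491328^2 + 0.85418499^2 + 0.78000021^2 + 0.94045202^2 + 0.97580736^2) = 1.797183
U = k * uc = 2 * 1.797183
U = 3.5944

3.5944


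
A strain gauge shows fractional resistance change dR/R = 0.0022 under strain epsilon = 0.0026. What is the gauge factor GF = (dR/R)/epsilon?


GF = (dR/R) / epsilon
= 0.0022 / 0.0026
= 0.8462

0.8462


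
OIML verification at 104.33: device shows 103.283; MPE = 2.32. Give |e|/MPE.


e = indication - reference = 103.283 - 104.33 = -1.0470
|e| = 1.0470
ratio = |e| / MPE = 1.0470 / 2.32
ratio = 0.4513

0.4513


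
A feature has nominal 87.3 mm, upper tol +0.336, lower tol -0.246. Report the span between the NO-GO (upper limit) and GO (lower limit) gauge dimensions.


GO = nominal - lower_tol (smallest hole = maximum material condition)
GO = 87.3 - 0.246 = 87.054
NO-GO = nominal + upper_tol (largest hole = least material condition)
NO-GO = 87.3 + 0.336 = 87.636
spread = NO-GO - GO = 87.636 - 87.054 = 0.5820

0.5820


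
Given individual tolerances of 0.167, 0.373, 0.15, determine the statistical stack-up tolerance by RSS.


RSS = sqrt(0.167^2 + 0.373^2 + 0.15^2)
= sqrt(0.189518)
= 0.4353

0.4353


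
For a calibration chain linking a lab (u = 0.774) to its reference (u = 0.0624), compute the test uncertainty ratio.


TUR = u_lab / u_ref
= 0.774 / 0.0624
= 12.4038

12.4038


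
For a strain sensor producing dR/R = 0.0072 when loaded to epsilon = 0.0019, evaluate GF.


GF = (dR/R) / epsilon
= 0.0072 / 0.0019
= 3.7895

3.7895


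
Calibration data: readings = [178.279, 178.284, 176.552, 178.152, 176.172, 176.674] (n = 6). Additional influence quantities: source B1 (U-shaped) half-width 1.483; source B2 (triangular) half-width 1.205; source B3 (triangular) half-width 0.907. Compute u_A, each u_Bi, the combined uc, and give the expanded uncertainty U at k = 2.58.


mean = (178.279 + 178.284 + 176.552 + 178.152 + 176.172 + 176.674) / 6 = 177.3521667
s = sqrt(sum((x - mean)^2)/(n-1)) = 0.98590434
u_A = s / sqrt(n) = 0.98590434 / sqrt(6) = 0.40249376
u_B1 = 1.483 / sqrt(2) = 1.0486394
u_B2 = 1.205 / sqrt(6) = 0.49193919
u_B3 = 0.907 / sqrt(6) = 0.3702812
uc = sqrt(0.40249376^2 + 1.0486394^2 + 0.49193919^2 + 0.3702812^2) = 1.2809208
U = k * uc = 2.58 * 1.2809208
U = 3.3048

3.3048


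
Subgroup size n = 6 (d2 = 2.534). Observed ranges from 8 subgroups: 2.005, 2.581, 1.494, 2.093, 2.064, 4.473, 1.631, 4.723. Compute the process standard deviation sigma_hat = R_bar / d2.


R_bar = (2.005 + 2.581 + 1.494 + 2.093 + 2.064 + 4.473 + 1.631 + 4.723) / 8
R_bar = 21.064 / 8 = 2.633
sigma_hat = R_bar / d2 = 2.633 / 2.534 = 1.0391

1.0391


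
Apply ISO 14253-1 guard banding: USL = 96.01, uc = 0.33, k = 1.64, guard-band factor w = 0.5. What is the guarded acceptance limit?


U = k * uc = 1.64 * 0.33 = 0.5412
guard band g = w * U = 0.5 * 0.5412 = 0.2706
AL = USL - g = 96.01 - 0.2706
AL = 95.7394

95.7394


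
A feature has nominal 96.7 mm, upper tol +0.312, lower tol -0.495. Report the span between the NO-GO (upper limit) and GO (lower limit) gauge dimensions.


GO = nominal - lower_tol (smallest hole = maximum material condition)
GO = 96.7 - 0.495 = 96.205
NO-GO = nominal + upper_tol (largest hole = least material condition)
NO-GO = 96.7 + 0.312 = 97.012
spread = NO-GO - GO = 97.012 - 96.205 = 0.8070

0.8070


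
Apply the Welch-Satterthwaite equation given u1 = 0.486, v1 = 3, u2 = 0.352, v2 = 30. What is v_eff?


uc = sqrt(u1^2 + u2^2) = sqrt(0.486^2 + 0.352^2) = 0.60008333
v_eff = uc^4 / (u1^4/v1 + u2^4/v2)
= 0.60008333^4 / (0.486^4/3 + 0.352^4/30)
= 0.12967201 / 0.019107924
v_eff = 6.7863

6.7863


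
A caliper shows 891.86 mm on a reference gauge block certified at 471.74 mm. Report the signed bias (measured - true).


Systematic error = measured - true
= 891.86 - 471.74
= 420.1200

420.1200


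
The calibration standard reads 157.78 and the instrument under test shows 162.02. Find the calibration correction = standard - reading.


Correction = standard - reading
= 157.78 - 162.02
= -4.2400

-4.2400


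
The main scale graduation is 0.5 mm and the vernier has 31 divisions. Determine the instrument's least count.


LC = MSD / n_div
= 0.5 / 31
= 0.0161

0.0161


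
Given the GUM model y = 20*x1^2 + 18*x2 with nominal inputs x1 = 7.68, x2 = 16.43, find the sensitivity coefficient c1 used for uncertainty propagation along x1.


y = 20*x1^2 + 18*x2
dy/dx1 = 2*20*x1
Evaluate at x1 = 7.68: c1 = 40 * 7.68
c1 = 307.2000

307.2000


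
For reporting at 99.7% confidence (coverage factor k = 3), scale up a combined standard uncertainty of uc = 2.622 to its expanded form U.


U = k * uc
U = 3 * 2.622
U = 7.8660

7.8660


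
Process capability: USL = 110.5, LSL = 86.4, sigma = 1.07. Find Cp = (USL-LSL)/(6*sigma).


Cp = (USL - LSL) / (6 * sigma)
= (110.5 - 86.4) / (6 * 1.07)
= 24.1000 / 6.4200
= 3.7539

3.7539


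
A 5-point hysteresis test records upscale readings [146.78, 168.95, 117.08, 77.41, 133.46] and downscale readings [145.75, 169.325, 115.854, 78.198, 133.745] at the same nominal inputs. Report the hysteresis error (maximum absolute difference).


|146.78 - 145.75| = 1.0300
|168.95 - 169.325| = 0.3750
|117.08 - 115.854| = 1.2260
|77.41 - 78.198| = 0.7880
|133.46 - 133.745| = 0.2850
hysteresis = max(diffs) = 1.2260

1.2260


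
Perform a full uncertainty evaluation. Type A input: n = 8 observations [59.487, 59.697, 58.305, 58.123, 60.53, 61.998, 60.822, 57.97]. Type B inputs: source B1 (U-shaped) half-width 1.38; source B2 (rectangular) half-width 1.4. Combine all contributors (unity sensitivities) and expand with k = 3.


mean = (59.487 + 59.697 + 58.305 + 58.123 + 60.53 + 61.998 + 60.822 + 57.97) / 8 = 59.6165
s = sqrt(sum((x - mean)^2)/(n-1)) = 1.4463769
u_A = s / sqrt(n) = 1.4463769 / sqrt(8) = 0.51137146
u_B1 = 1.38 / sqrt(2) = 0.97580736
u_B2 = 1.4 / sqrt(3) = 0.80829038
uc = sqrt(0.51137146^2 + 0.97580736^2 + 0.80829038^2) = 1.3663946
U = k * uc = 3 * 1.3663946
U = 4.0992

4.0992


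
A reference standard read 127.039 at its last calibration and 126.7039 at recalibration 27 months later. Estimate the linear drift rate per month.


rate = (v2 - v1) / months
= (126.7039 - 127.039) / 27
= -0.3351 / 27
= -0.0124

-0.0124


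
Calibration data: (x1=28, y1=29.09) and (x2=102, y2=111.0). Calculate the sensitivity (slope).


slope = (y2 - y1) / (x2 - x1)
= (111.0 - 29.09) / (102 - 28)
= 81.9100 / 74
= 1.1069

1.1069


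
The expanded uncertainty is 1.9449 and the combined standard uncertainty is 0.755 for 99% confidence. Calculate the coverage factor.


k = U / uc
k = 1.9449 / 0.755
k = 2.576

2.576


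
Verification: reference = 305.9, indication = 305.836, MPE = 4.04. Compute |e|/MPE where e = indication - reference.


e = indication - reference = 305.836 - 305.9 = -0.0640
|e| = 0.0640
ratio = |e| / MPE = 0.0640 / 4.04
ratio = 0.0158

0.0158


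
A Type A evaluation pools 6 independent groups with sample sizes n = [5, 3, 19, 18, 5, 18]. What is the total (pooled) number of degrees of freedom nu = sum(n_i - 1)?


nu = sum_i (n_i - 1)
nu = ((5 - 1) + (3 - 1) + (19 - 1) + (18 - 1) + (5 - 1) + (18 - 1))
nu = 4 + 2 + 18 + 17 + 4 + 17
nu = 62

62


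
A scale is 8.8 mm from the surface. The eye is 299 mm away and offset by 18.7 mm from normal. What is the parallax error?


error = h * offset / d
= 8.8 * 18.7 / 299
= 0.5504

0.5504


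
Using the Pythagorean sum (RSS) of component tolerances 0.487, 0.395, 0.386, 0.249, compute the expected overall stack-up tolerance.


RSS = sqrt(0.487^2 + 0.395^2 + 0.386^2 + 0.249^2)
= sqrt(0.604191)
= 0.7773

0.7773


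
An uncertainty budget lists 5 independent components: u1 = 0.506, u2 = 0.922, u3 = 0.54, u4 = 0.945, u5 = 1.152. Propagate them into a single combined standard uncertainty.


uc = sqrt(0.506^2 + 0.922^2 + 0.54^2 + 0.945^2 + 1.152^2)
uc = sqrt(3.617849)
uc = 1.9021

1.9021


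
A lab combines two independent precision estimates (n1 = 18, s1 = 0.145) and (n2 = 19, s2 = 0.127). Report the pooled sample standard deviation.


s_p = sqrt(((n1-1)*s1^2 + (n2-1)*s2^2) / (n1+n2-2))
numerator = (18-1)*0.145^2 + (19-1)*0.127^2 = 0.357425 + 0.290322 = 0.647747
denominator = 18 + 19 - 2 = 35
s_p^2 = 0.647747 / 35 = 0.018507057
s_p = sqrt(0.018507057) = 0.1360

0.1360


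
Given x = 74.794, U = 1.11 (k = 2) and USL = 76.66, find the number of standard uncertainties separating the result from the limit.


u = U / k = 1.11 / 2 = 0.555
margin = |USL - x| = |76.66 - 74.794| = 1.866
z = margin / u = 1.866 / 0.555
z = 3.3622

3.3622


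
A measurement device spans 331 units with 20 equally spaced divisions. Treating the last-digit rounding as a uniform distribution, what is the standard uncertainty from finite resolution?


resolution = range / divisions
resolution = 331 / 20 = 16.55
u_res = resolution / (2*sqrt(3))
u_res = 16.55 / 3.4641016
u_res = 4.7776

4.7776


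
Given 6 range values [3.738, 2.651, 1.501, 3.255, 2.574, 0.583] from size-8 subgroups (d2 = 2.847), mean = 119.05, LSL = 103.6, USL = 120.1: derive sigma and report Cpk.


R_bar = (3.738 + 2.651 + 1.501 + 3.255 + 2.574 + 0.583) / 6 = 2.3836667
sigma = R_bar / d2 = 2.3836667 / 2.847 = 0.8372556
Cp = (USL - LSL)/(6*sigma) = (120.1 - 103.6)/(6*0.8372556) = 3.2845
Cpu = (120.1 - 119.05)/(3*0.8372556) = 0.4180
Cpl = (119.05 - 103.6)/(3*0.8372556) = 6.1510
Cpk = min(Cpu, Cpl) = 0.4180

0.4180


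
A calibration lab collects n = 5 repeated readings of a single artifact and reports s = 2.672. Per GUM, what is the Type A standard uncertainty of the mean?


u_A = s / sqrt(n)
u_A = 2.672 / sqrt(5)
u_A = 2.672 / 2.236068
u_A = 1.1950

1.1950


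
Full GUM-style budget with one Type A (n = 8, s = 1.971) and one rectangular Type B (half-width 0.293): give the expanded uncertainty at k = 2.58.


u_A = s / sqrt(n) = 1.971 / sqrt(8) = 0.69685373
u_B = half_width / sqrt(3) = 0.293 / sqrt(3) = 0.16916363
uc = sqrt(u_A^2 + u_B^2) = sqrt(0.69685373^2 + 0.16916363^2) = 0.71709236
U = k * uc = 2.58 * 0.71709236
U = 1.8501

1.8501


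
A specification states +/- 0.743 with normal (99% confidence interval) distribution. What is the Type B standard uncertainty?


u_B = half_width / 2.576
u_B = 0.743 / 2.576
u_B = 0.2884

0.2884


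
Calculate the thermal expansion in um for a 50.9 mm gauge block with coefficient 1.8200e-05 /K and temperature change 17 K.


dL = L * alpha * dT
= 50.9 * 1.8200e-05 * 17
= 0.0157485 mm
dL_um = 0.0157485 * 1000 = 15.7485 um

15.7485


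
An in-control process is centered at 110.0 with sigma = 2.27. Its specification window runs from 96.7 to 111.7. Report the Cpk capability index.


Cpu = (USL - mean) / (3*sigma) = (111.7 - 110.0) / (3*2.27) = 0.2496
Cpl = (mean - LSL) / (3*sigma) = (110.0 - 96.7) / (3*2.27) = 1.9530
Cpk = min(Cpu, Cpl) = 0.2496

0.2496


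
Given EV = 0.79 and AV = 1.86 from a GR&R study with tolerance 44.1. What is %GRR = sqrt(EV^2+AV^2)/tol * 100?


GRR = sqrt(EV^2 + AV^2) = sqrt(0.79^2 + 1.86^2) = 2.0208167
%GRR = GRR / tol * 100 = 2.0208167 / 44.1 * 100
%GRR = 4.5824

4.5824


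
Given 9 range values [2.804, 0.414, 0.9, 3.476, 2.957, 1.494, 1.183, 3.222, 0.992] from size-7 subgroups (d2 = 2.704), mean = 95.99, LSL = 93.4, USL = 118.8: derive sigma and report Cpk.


R_bar = (2.804 + 0.414 + 0.9 + 3.476 + 2.957 + 1.494 + 1.183 + 3.222 + 0.992) / 9 = 1.938
sigma = R_bar / d2 = 1.938 / 2.704 = 0.71671598
Cp = (USL - LSL)/(6*sigma) = (118.8 - 93.4)/(6*0.71671598) = 5.9066
Cpu = (118.8 - 95.99)/(3*0.71671598) = 10.6086
Cpl = (95.99 - 93.4)/(3*0.71671598) = 1.2046
Cpk = min(Cpu, Cpl) = 1.2046

1.2046


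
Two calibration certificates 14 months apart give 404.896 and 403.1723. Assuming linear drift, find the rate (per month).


rate = (v2 - v1) / months
= (403.1723 - 404.896) / 14
= -1.7237 / 14
= -0.1231

-0.1231


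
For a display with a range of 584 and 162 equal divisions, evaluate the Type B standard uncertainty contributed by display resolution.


resolution = range / divisions
resolution = 584 / 162 = 3.6049383
u_res = resolution / (2*sqrt(3))
u_res = 3.6049383 / 3.4641016
u_res = 1.0407

1.0407


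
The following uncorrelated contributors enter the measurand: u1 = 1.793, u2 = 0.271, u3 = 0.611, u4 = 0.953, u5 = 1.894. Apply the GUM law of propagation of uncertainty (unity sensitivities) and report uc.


uc = sqrt(1.793^2 + 0.271^2 + 0.611^2 + 0.953^2 + 1.894^2)
uc = sqrt(8.157056)
uc = 2.8561

2.8561


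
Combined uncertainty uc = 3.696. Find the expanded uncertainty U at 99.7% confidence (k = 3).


U = k * uc
U = 3 * 3.696
U = 11.0880

11.0880


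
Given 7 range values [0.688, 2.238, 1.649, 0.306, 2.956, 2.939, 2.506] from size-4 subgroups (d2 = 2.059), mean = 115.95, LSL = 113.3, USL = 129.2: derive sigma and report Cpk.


R_bar = (0.688 + 2.238 + 1.649 + 0.306 + 2.956 + 2.939 + 2.506) / 7 = 1.8974286
sigma = R_bar / d2 = 1.8974286 / 2.059 = 0.92152919
Cp = (USL - LSL)/(6*sigma) = (129.2 - 113.3)/(6*0.92152919) = 2.8757
Cpu = (129.2 - 115.95)/(3*0.92152919) = 4.7928
Cpl = (115.95 - 113.3)/(3*0.92152919) = 0.9586
Cpk = min(Cpu, Cpl) = 0.9586

0.9586


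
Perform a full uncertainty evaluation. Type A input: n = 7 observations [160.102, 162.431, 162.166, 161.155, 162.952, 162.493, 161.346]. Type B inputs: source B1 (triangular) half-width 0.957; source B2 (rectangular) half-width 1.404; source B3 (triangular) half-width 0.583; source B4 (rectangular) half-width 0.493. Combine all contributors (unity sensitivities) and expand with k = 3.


mean = (160.102 + 162.431 + 162.166 + 161.155 + 162.952 + 162.493 + 161.346) / 7 = 161.8064286
s = sqrt(sum((x - mean)^2)/(n-1)) = 0.98695877
u_A = s / sqrt(n) = 0.98695877 / sqrt(7) = 0.37303535
u_B1 = 0.957 / sqrt(6) = 0.39069361
u_B2 = 1.404 / sqrt(3) = 0.81059978
u_B3 = 0.583 / sqrt(6) = 0.23800875
u_B4 = 0.493 / sqrt(3) = 0.28463368
uc = sqrt(0.37303535^2 + 0.39069361^2 + 0.81059978^2 + 0.23800875^2 + 0.28463368^2) = 1.0423691
U = k * uc = 3 * 1.0423691
U = 3.1271

3.1271


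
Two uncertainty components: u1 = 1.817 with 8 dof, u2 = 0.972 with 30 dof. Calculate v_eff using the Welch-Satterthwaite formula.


uc = sqrt(u1^2 + u2^2) = sqrt(1.817^2 + 0.972^2) = 2.0606487
v_eff = uc^4 / (u1^4/v1 + u2^4/v2)
= 2.0606487^4 / (1.817^4/8 + 0.972^4/30)
= 18.030835 / 1.3922326
v_eff = 12.9510

12.9510


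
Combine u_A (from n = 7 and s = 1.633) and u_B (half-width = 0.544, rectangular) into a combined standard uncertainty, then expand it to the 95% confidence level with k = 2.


u_A = s / sqrt(n) = 1.633 / sqrt(7) = 0.61721598
u_B = half_width / sqrt(3) = 0.544 / sqrt(3) = 0.31407855
uc = sqrt(u_A^2 + u_B^2) = sqrt(0.61721598^2 + 0.31407855^2) = 0.69253224
U = k * uc = 2 * 0.69253224
U = 1.3851

1.3851


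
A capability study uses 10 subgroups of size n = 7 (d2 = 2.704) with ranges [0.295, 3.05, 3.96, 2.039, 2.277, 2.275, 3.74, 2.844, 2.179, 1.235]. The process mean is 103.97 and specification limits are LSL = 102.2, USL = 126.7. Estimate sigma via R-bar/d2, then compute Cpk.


R_bar = (0.295 + 3.05 + 3.96 + 2.039 + 2.277 + 2.275 + 3.74 + 2.844 + 2.179 + 1.235) / 10 = 2.3894
sigma = R_bar / d2 = 2.3894 / 2.704 = 0.88365385
Cp = (USL - LSL)/(6*sigma) = (126.7 - 102.2)/(6*0.88365385) = 4.6210
Cpu = (126.7 - 103.97)/(3*0.88365385) = 8.5742
Cpl = (103.97 - 102.2)/(3*0.88365385) = 0.6677
Cpk = min(Cpu, Cpl) = 0.6677

0.6677


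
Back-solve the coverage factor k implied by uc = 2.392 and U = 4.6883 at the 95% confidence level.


k = U / uc
k = 4.6883 / 2.392
k = 1.96

1.96


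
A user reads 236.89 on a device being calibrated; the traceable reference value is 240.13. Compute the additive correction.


Correction = standard - reading
= 240.13 - 236.89
= 3.2400

3.2400


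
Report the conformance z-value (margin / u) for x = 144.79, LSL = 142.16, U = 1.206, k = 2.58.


u = U / k = 1.206 / 2.58 = 0.46744186
margin = |LSL - x| = |142.16 - 144.79| = 2.63
z = margin / u = 2.63 / 0.46744186
z = 5.6264

5.6264


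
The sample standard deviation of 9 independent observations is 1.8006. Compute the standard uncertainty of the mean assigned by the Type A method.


u_A = s / sqrt(n)
u_A = 1.8006 / sqrt(9)
u_A = 1.8006 / 3
u_A = 0.6002

0.6002


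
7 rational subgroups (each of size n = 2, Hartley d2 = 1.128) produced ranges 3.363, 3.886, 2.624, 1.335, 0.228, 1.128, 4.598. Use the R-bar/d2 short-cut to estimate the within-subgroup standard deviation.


R_bar = (3.363 + 3.886 + 2.624 + 1.335 + 0.228 + 1.128 + 4.598) / 7
R_bar = 17.162 / 7 = 2.4517143
sigma_hat = R_bar / d2 = 2.4517143 / 1.128 = 2.1735

2.1735


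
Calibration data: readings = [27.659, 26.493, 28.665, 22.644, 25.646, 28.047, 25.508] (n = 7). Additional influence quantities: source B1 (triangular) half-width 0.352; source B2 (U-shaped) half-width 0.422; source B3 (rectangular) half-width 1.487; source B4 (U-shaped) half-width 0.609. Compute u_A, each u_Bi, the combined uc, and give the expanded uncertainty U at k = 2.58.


mean = (27.659 + 26.493 + 28.665 + 22.644 + 25.646 + 28.047 + 25.508) / 7 = 26.38028571
s = sqrt(sum((x - mean)^2)/(n-1)) = 2.0373823
u_A = s / sqrt(n) = 2.0373823 / sqrt(7) = 0.77005813
u_B1 = 0.352 / sqrt(6) = 0.1437034
u_B2 = 0.422 / sqrt(2) = 0.29839906
u_B3 = 1.487 / sqrt(3) = 0.85851985
u_B4 = 0.609 / sqrt(2) = 0.43062803
uc = sqrt(0.77005813^2 + 0.1437034^2 + 0.29839906^2 + 0.85851985^2 + 0.43062803^2) = 1.2748251
U = k * uc = 2.58 * 1.2748251
U = 3.2890

3.2890


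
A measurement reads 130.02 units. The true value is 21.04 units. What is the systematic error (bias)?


Systematic error = measured - true
= 130.02 - 21.04
= 108.9800

108.9800


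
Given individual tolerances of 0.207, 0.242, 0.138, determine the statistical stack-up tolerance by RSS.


RSS = sqrt(0.207^2 + 0.242^2 + 0.138^2)
= sqrt(0.120457)
= 0.3471

0.3471


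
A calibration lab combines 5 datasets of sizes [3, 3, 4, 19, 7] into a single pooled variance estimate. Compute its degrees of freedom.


nu = sum_i (n_i - 1)
nu = ((3 - 1) + (3 - 1) + (4 - 1) + (19 - 1) + (7 - 1))
nu = 2 + 2 + 3 + 18 + 6
nu = 31

31


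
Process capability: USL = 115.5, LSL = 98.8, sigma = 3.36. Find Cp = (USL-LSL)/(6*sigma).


Cp = (USL - LSL) / (6 * sigma)
= (115.5 - 98.8) / (6 * 3.36)
= 16.7000 / 20.1600
= 0.8284

0.8284
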